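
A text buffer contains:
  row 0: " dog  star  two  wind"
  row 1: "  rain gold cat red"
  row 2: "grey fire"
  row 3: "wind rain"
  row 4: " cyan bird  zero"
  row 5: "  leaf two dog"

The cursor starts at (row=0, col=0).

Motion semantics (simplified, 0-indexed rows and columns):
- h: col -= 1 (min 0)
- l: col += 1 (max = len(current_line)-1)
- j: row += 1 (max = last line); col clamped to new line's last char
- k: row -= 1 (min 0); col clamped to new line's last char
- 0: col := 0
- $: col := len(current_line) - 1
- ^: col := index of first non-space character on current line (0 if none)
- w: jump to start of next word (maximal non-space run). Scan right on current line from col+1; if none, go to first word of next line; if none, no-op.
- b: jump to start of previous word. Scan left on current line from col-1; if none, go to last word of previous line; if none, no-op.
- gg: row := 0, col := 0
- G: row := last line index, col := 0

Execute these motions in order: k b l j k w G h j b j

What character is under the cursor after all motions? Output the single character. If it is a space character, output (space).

After 1 (k): row=0 col=0 char='_'
After 2 (b): row=0 col=0 char='_'
After 3 (l): row=0 col=1 char='d'
After 4 (j): row=1 col=1 char='_'
After 5 (k): row=0 col=1 char='d'
After 6 (w): row=0 col=6 char='s'
After 7 (G): row=5 col=0 char='_'
After 8 (h): row=5 col=0 char='_'
After 9 (j): row=5 col=0 char='_'
After 10 (b): row=4 col=12 char='z'
After 11 (j): row=5 col=12 char='o'

Answer: o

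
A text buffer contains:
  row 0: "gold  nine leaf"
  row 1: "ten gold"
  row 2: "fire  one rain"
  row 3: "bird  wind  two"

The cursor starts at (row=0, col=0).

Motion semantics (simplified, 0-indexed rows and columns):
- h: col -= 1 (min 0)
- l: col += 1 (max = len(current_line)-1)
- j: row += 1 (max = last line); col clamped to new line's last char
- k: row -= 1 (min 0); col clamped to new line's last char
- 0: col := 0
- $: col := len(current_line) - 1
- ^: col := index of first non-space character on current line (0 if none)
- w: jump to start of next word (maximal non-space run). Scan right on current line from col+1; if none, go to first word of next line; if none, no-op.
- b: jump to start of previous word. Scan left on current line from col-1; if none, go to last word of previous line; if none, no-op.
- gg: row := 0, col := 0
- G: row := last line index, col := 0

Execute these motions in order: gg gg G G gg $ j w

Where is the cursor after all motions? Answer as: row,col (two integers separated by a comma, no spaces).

After 1 (gg): row=0 col=0 char='g'
After 2 (gg): row=0 col=0 char='g'
After 3 (G): row=3 col=0 char='b'
After 4 (G): row=3 col=0 char='b'
After 5 (gg): row=0 col=0 char='g'
After 6 ($): row=0 col=14 char='f'
After 7 (j): row=1 col=7 char='d'
After 8 (w): row=2 col=0 char='f'

Answer: 2,0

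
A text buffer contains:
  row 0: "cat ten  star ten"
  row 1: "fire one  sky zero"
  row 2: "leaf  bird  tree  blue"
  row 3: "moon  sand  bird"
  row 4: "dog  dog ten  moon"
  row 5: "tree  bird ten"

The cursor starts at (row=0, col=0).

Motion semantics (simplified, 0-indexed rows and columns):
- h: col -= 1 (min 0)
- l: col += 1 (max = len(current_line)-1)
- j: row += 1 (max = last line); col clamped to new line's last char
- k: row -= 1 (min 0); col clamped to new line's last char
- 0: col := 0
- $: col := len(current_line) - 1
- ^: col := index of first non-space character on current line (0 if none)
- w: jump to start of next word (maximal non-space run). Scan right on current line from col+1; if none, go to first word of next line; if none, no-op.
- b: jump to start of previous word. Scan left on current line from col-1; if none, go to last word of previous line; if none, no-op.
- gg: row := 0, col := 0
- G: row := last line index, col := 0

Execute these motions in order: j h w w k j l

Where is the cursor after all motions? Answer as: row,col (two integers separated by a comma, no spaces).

After 1 (j): row=1 col=0 char='f'
After 2 (h): row=1 col=0 char='f'
After 3 (w): row=1 col=5 char='o'
After 4 (w): row=1 col=10 char='s'
After 5 (k): row=0 col=10 char='t'
After 6 (j): row=1 col=10 char='s'
After 7 (l): row=1 col=11 char='k'

Answer: 1,11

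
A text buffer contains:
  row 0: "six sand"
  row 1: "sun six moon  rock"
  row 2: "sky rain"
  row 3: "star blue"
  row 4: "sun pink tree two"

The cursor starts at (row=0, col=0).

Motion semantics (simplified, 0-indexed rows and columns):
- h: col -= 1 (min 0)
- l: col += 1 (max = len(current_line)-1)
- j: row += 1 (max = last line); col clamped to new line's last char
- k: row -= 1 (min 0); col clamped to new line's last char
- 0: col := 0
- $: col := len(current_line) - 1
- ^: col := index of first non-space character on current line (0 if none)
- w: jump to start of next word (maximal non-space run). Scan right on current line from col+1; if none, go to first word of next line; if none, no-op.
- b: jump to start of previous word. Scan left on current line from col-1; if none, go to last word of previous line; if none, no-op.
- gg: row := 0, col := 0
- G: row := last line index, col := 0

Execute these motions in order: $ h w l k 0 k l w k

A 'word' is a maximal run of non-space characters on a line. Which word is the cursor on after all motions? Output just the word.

Answer: sand

Derivation:
After 1 ($): row=0 col=7 char='d'
After 2 (h): row=0 col=6 char='n'
After 3 (w): row=1 col=0 char='s'
After 4 (l): row=1 col=1 char='u'
After 5 (k): row=0 col=1 char='i'
After 6 (0): row=0 col=0 char='s'
After 7 (k): row=0 col=0 char='s'
After 8 (l): row=0 col=1 char='i'
After 9 (w): row=0 col=4 char='s'
After 10 (k): row=0 col=4 char='s'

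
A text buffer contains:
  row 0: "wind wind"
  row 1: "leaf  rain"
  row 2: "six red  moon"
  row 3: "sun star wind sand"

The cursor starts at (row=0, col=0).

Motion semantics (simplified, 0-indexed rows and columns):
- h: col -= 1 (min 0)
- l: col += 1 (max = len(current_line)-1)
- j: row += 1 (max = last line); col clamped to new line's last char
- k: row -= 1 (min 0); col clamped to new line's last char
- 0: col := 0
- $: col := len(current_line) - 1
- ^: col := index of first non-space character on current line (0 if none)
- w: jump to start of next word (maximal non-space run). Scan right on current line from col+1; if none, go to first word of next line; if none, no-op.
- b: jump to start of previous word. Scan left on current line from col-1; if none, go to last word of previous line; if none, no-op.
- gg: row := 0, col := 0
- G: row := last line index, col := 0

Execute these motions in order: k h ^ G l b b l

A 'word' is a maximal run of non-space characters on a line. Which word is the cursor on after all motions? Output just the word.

Answer: moon

Derivation:
After 1 (k): row=0 col=0 char='w'
After 2 (h): row=0 col=0 char='w'
After 3 (^): row=0 col=0 char='w'
After 4 (G): row=3 col=0 char='s'
After 5 (l): row=3 col=1 char='u'
After 6 (b): row=3 col=0 char='s'
After 7 (b): row=2 col=9 char='m'
After 8 (l): row=2 col=10 char='o'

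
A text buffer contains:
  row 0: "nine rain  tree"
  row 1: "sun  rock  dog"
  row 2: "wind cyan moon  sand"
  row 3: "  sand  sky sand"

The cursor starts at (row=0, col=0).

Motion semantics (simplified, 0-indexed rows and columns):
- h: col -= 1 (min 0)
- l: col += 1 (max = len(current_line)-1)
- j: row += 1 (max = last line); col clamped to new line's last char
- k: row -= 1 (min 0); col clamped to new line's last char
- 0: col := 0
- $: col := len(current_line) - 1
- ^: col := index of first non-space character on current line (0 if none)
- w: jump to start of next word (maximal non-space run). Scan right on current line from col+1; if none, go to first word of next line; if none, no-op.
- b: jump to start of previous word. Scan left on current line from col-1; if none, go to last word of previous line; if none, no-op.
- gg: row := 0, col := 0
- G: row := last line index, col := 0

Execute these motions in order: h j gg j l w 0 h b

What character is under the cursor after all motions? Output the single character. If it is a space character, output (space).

Answer: t

Derivation:
After 1 (h): row=0 col=0 char='n'
After 2 (j): row=1 col=0 char='s'
After 3 (gg): row=0 col=0 char='n'
After 4 (j): row=1 col=0 char='s'
After 5 (l): row=1 col=1 char='u'
After 6 (w): row=1 col=5 char='r'
After 7 (0): row=1 col=0 char='s'
After 8 (h): row=1 col=0 char='s'
After 9 (b): row=0 col=11 char='t'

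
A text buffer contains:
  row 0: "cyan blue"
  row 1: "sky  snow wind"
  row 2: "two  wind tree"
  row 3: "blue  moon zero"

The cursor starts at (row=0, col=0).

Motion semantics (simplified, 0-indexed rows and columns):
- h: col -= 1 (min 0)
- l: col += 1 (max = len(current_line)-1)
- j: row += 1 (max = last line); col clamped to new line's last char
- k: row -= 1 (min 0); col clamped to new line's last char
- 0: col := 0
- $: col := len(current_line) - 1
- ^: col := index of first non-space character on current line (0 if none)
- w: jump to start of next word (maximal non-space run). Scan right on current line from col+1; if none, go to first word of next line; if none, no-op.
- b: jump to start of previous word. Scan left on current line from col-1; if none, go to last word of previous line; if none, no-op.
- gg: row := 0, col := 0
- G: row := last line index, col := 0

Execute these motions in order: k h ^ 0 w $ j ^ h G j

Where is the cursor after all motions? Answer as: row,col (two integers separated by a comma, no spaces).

After 1 (k): row=0 col=0 char='c'
After 2 (h): row=0 col=0 char='c'
After 3 (^): row=0 col=0 char='c'
After 4 (0): row=0 col=0 char='c'
After 5 (w): row=0 col=5 char='b'
After 6 ($): row=0 col=8 char='e'
After 7 (j): row=1 col=8 char='w'
After 8 (^): row=1 col=0 char='s'
After 9 (h): row=1 col=0 char='s'
After 10 (G): row=3 col=0 char='b'
After 11 (j): row=3 col=0 char='b'

Answer: 3,0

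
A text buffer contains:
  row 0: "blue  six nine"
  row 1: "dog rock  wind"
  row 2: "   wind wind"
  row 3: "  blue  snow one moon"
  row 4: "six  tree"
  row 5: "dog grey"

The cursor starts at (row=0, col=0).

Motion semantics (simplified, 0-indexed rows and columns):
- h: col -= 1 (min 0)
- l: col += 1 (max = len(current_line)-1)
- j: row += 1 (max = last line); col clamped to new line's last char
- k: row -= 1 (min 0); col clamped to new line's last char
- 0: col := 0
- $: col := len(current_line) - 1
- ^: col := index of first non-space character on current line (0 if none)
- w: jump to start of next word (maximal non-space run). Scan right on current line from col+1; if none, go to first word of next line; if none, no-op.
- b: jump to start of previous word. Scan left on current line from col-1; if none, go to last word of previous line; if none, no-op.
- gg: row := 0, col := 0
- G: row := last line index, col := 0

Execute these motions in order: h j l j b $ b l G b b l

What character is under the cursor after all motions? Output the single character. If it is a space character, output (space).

After 1 (h): row=0 col=0 char='b'
After 2 (j): row=1 col=0 char='d'
After 3 (l): row=1 col=1 char='o'
After 4 (j): row=2 col=1 char='_'
After 5 (b): row=1 col=10 char='w'
After 6 ($): row=1 col=13 char='d'
After 7 (b): row=1 col=10 char='w'
After 8 (l): row=1 col=11 char='i'
After 9 (G): row=5 col=0 char='d'
After 10 (b): row=4 col=5 char='t'
After 11 (b): row=4 col=0 char='s'
After 12 (l): row=4 col=1 char='i'

Answer: i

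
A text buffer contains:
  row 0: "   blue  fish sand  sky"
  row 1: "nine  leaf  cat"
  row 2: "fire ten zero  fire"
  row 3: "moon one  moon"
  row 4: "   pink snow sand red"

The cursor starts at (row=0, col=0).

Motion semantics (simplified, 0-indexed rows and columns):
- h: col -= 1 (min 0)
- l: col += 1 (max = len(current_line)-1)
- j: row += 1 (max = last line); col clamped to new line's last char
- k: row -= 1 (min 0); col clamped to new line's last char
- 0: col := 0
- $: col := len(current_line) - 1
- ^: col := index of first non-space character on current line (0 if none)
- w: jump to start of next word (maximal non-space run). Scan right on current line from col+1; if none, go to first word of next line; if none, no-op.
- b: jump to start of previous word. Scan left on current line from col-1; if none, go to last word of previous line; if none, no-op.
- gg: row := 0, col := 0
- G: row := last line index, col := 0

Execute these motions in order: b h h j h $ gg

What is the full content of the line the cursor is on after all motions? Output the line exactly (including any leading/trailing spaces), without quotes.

Answer:    blue  fish sand  sky

Derivation:
After 1 (b): row=0 col=0 char='_'
After 2 (h): row=0 col=0 char='_'
After 3 (h): row=0 col=0 char='_'
After 4 (j): row=1 col=0 char='n'
After 5 (h): row=1 col=0 char='n'
After 6 ($): row=1 col=14 char='t'
After 7 (gg): row=0 col=0 char='_'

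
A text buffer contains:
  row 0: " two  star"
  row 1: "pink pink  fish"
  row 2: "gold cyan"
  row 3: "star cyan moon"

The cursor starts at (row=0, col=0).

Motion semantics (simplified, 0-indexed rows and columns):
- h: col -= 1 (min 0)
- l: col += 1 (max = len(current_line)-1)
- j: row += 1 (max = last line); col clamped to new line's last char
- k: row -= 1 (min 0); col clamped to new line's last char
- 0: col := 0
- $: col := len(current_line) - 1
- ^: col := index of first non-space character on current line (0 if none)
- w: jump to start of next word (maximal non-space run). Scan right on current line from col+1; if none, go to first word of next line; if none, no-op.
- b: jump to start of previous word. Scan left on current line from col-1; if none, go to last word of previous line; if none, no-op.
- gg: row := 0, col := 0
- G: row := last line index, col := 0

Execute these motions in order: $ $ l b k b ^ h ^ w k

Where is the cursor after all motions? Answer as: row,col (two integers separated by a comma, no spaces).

Answer: 0,6

Derivation:
After 1 ($): row=0 col=9 char='r'
After 2 ($): row=0 col=9 char='r'
After 3 (l): row=0 col=9 char='r'
After 4 (b): row=0 col=6 char='s'
After 5 (k): row=0 col=6 char='s'
After 6 (b): row=0 col=1 char='t'
After 7 (^): row=0 col=1 char='t'
After 8 (h): row=0 col=0 char='_'
After 9 (^): row=0 col=1 char='t'
After 10 (w): row=0 col=6 char='s'
After 11 (k): row=0 col=6 char='s'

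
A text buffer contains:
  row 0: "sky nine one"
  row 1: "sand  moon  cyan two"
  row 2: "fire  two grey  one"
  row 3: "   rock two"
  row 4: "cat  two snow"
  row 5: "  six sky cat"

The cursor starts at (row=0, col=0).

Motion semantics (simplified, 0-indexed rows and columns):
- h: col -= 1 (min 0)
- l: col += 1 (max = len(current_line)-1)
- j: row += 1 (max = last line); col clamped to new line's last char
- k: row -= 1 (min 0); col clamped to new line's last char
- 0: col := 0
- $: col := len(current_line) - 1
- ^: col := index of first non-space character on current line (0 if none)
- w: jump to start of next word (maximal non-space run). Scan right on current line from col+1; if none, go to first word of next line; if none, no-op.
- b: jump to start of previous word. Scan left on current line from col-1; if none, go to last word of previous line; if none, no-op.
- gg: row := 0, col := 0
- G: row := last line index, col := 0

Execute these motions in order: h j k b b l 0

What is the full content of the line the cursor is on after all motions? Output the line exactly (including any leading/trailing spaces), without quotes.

Answer: sky nine one

Derivation:
After 1 (h): row=0 col=0 char='s'
After 2 (j): row=1 col=0 char='s'
After 3 (k): row=0 col=0 char='s'
After 4 (b): row=0 col=0 char='s'
After 5 (b): row=0 col=0 char='s'
After 6 (l): row=0 col=1 char='k'
After 7 (0): row=0 col=0 char='s'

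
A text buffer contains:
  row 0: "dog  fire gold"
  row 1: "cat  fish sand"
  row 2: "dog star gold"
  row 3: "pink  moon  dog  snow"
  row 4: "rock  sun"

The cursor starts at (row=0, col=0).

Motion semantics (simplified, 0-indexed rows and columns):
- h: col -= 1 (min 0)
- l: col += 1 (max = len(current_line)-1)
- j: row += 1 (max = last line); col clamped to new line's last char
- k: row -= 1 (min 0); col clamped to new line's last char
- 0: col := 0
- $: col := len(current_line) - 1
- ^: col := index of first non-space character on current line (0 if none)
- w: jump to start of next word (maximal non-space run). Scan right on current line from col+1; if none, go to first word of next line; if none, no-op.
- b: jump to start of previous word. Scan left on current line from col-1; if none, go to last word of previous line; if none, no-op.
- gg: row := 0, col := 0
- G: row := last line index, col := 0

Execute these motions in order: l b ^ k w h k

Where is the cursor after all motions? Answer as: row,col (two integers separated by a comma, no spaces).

After 1 (l): row=0 col=1 char='o'
After 2 (b): row=0 col=0 char='d'
After 3 (^): row=0 col=0 char='d'
After 4 (k): row=0 col=0 char='d'
After 5 (w): row=0 col=5 char='f'
After 6 (h): row=0 col=4 char='_'
After 7 (k): row=0 col=4 char='_'

Answer: 0,4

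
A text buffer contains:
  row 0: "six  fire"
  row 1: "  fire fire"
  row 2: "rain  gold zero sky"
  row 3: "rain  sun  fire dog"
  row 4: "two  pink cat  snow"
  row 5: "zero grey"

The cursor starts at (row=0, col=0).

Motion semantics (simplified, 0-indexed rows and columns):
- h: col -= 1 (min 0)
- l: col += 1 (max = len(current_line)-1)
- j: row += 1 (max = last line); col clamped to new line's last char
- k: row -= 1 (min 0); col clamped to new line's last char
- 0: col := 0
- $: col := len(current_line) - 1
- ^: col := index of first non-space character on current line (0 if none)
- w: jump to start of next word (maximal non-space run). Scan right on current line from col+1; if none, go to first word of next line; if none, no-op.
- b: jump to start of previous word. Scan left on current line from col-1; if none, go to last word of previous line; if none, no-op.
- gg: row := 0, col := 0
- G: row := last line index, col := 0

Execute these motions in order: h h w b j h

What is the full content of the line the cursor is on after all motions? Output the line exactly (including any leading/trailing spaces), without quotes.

After 1 (h): row=0 col=0 char='s'
After 2 (h): row=0 col=0 char='s'
After 3 (w): row=0 col=5 char='f'
After 4 (b): row=0 col=0 char='s'
After 5 (j): row=1 col=0 char='_'
After 6 (h): row=1 col=0 char='_'

Answer:   fire fire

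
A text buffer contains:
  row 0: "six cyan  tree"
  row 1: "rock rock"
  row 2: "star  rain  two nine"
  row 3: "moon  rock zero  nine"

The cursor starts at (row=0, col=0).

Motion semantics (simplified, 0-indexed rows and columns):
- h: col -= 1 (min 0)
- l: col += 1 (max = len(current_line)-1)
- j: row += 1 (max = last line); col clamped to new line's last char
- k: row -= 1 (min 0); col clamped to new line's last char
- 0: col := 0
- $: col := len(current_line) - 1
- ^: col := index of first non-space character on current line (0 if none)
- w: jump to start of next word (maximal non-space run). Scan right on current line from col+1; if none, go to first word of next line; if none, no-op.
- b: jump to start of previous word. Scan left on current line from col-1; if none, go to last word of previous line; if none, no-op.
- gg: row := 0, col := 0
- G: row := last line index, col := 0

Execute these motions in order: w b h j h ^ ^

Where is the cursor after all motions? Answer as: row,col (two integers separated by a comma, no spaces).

After 1 (w): row=0 col=4 char='c'
After 2 (b): row=0 col=0 char='s'
After 3 (h): row=0 col=0 char='s'
After 4 (j): row=1 col=0 char='r'
After 5 (h): row=1 col=0 char='r'
After 6 (^): row=1 col=0 char='r'
After 7 (^): row=1 col=0 char='r'

Answer: 1,0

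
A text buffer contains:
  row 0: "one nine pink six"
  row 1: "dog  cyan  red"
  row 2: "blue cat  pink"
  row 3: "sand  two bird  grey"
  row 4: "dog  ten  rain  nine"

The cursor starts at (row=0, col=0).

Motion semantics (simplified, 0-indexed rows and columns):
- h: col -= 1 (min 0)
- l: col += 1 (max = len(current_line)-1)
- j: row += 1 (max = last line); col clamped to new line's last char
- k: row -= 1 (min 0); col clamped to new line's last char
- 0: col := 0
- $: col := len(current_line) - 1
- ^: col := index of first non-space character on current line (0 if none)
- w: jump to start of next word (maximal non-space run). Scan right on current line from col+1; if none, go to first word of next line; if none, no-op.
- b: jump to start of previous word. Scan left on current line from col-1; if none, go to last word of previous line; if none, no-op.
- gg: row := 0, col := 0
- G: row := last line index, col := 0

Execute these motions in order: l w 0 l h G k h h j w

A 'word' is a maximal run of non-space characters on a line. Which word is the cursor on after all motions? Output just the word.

After 1 (l): row=0 col=1 char='n'
After 2 (w): row=0 col=4 char='n'
After 3 (0): row=0 col=0 char='o'
After 4 (l): row=0 col=1 char='n'
After 5 (h): row=0 col=0 char='o'
After 6 (G): row=4 col=0 char='d'
After 7 (k): row=3 col=0 char='s'
After 8 (h): row=3 col=0 char='s'
After 9 (h): row=3 col=0 char='s'
After 10 (j): row=4 col=0 char='d'
After 11 (w): row=4 col=5 char='t'

Answer: ten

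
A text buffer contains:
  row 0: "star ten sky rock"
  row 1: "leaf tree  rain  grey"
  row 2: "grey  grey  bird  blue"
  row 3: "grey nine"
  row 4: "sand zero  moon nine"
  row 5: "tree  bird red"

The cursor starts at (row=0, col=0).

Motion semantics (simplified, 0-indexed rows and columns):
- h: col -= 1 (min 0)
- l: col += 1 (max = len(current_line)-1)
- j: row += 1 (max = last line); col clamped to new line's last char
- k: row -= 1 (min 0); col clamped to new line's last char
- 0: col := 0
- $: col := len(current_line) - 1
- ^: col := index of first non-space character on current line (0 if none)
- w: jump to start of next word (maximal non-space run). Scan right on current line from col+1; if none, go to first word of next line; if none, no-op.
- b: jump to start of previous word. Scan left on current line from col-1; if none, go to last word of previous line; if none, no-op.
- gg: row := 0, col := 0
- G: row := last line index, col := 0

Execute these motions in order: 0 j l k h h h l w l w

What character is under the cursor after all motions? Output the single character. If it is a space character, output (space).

Answer: s

Derivation:
After 1 (0): row=0 col=0 char='s'
After 2 (j): row=1 col=0 char='l'
After 3 (l): row=1 col=1 char='e'
After 4 (k): row=0 col=1 char='t'
After 5 (h): row=0 col=0 char='s'
After 6 (h): row=0 col=0 char='s'
After 7 (h): row=0 col=0 char='s'
After 8 (l): row=0 col=1 char='t'
After 9 (w): row=0 col=5 char='t'
After 10 (l): row=0 col=6 char='e'
After 11 (w): row=0 col=9 char='s'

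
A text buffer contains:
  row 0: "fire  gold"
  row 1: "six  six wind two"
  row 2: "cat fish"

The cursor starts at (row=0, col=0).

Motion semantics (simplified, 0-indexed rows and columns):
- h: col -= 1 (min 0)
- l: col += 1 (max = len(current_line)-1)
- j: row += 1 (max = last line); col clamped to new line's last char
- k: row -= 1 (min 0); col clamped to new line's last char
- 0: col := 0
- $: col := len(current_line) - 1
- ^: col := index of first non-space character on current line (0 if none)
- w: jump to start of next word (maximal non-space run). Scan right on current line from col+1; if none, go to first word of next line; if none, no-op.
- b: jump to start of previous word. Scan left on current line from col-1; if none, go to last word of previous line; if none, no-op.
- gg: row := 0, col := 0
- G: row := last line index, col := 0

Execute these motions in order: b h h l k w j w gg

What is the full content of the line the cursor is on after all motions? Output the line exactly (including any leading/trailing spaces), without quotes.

Answer: fire  gold

Derivation:
After 1 (b): row=0 col=0 char='f'
After 2 (h): row=0 col=0 char='f'
After 3 (h): row=0 col=0 char='f'
After 4 (l): row=0 col=1 char='i'
After 5 (k): row=0 col=1 char='i'
After 6 (w): row=0 col=6 char='g'
After 7 (j): row=1 col=6 char='i'
After 8 (w): row=1 col=9 char='w'
After 9 (gg): row=0 col=0 char='f'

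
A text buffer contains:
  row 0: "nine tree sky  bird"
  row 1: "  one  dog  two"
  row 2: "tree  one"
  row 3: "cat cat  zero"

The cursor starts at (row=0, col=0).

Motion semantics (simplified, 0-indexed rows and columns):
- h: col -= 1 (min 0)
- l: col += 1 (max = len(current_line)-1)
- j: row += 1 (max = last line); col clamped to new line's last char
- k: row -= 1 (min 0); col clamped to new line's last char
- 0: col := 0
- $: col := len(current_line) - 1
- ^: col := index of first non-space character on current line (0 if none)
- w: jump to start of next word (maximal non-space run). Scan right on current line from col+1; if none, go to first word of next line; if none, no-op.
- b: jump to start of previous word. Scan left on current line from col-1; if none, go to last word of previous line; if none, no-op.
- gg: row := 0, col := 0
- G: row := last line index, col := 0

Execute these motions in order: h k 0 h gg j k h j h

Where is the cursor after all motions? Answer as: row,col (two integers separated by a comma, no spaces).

After 1 (h): row=0 col=0 char='n'
After 2 (k): row=0 col=0 char='n'
After 3 (0): row=0 col=0 char='n'
After 4 (h): row=0 col=0 char='n'
After 5 (gg): row=0 col=0 char='n'
After 6 (j): row=1 col=0 char='_'
After 7 (k): row=0 col=0 char='n'
After 8 (h): row=0 col=0 char='n'
After 9 (j): row=1 col=0 char='_'
After 10 (h): row=1 col=0 char='_'

Answer: 1,0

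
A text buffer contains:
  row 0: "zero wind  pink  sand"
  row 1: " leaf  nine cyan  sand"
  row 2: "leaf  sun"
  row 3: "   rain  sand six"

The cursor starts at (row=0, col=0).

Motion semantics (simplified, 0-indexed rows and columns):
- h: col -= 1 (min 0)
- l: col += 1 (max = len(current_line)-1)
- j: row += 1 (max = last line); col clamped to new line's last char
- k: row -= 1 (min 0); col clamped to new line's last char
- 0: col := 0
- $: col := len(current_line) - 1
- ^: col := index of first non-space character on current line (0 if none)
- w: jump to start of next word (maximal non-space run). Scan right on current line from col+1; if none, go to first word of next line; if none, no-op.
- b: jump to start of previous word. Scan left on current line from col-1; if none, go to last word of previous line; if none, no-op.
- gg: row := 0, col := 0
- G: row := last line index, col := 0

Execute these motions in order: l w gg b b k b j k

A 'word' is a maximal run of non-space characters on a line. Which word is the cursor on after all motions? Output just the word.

Answer: zero

Derivation:
After 1 (l): row=0 col=1 char='e'
After 2 (w): row=0 col=5 char='w'
After 3 (gg): row=0 col=0 char='z'
After 4 (b): row=0 col=0 char='z'
After 5 (b): row=0 col=0 char='z'
After 6 (k): row=0 col=0 char='z'
After 7 (b): row=0 col=0 char='z'
After 8 (j): row=1 col=0 char='_'
After 9 (k): row=0 col=0 char='z'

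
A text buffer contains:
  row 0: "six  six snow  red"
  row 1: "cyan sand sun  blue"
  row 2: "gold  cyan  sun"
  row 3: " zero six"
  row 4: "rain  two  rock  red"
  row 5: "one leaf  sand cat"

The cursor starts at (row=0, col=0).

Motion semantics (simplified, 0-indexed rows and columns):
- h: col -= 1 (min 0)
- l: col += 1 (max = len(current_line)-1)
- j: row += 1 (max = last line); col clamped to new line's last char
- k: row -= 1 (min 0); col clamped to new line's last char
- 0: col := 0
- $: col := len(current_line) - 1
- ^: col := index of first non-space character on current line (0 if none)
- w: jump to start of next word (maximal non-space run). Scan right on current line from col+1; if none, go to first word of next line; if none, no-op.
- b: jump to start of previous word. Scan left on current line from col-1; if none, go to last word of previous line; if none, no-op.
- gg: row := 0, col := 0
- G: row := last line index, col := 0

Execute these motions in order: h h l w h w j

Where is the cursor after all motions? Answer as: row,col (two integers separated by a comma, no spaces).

After 1 (h): row=0 col=0 char='s'
After 2 (h): row=0 col=0 char='s'
After 3 (l): row=0 col=1 char='i'
After 4 (w): row=0 col=5 char='s'
After 5 (h): row=0 col=4 char='_'
After 6 (w): row=0 col=5 char='s'
After 7 (j): row=1 col=5 char='s'

Answer: 1,5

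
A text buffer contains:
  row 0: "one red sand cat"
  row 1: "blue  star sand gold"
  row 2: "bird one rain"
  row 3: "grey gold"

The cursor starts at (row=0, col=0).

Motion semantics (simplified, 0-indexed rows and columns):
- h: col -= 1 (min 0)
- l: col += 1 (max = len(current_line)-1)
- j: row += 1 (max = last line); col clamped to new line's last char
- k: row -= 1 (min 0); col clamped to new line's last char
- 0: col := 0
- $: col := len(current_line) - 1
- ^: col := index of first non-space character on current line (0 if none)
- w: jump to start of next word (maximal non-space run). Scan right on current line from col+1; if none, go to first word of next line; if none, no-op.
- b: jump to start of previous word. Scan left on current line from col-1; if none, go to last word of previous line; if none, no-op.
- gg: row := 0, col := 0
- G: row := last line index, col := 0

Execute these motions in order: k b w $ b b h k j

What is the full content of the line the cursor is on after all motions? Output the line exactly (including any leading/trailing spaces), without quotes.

After 1 (k): row=0 col=0 char='o'
After 2 (b): row=0 col=0 char='o'
After 3 (w): row=0 col=4 char='r'
After 4 ($): row=0 col=15 char='t'
After 5 (b): row=0 col=13 char='c'
After 6 (b): row=0 col=8 char='s'
After 7 (h): row=0 col=7 char='_'
After 8 (k): row=0 col=7 char='_'
After 9 (j): row=1 col=7 char='t'

Answer: blue  star sand gold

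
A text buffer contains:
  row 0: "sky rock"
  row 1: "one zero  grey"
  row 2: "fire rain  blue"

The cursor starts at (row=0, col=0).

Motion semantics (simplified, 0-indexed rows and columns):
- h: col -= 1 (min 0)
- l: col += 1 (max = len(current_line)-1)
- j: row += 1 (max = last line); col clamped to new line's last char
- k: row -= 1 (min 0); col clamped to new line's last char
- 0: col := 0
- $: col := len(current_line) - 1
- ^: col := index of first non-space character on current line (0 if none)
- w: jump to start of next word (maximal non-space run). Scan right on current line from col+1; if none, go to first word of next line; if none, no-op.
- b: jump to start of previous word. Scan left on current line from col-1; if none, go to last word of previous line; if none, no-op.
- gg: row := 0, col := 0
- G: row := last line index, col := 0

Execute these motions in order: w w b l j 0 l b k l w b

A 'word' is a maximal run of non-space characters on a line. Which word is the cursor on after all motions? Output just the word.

After 1 (w): row=0 col=4 char='r'
After 2 (w): row=1 col=0 char='o'
After 3 (b): row=0 col=4 char='r'
After 4 (l): row=0 col=5 char='o'
After 5 (j): row=1 col=5 char='e'
After 6 (0): row=1 col=0 char='o'
After 7 (l): row=1 col=1 char='n'
After 8 (b): row=1 col=0 char='o'
After 9 (k): row=0 col=0 char='s'
After 10 (l): row=0 col=1 char='k'
After 11 (w): row=0 col=4 char='r'
After 12 (b): row=0 col=0 char='s'

Answer: sky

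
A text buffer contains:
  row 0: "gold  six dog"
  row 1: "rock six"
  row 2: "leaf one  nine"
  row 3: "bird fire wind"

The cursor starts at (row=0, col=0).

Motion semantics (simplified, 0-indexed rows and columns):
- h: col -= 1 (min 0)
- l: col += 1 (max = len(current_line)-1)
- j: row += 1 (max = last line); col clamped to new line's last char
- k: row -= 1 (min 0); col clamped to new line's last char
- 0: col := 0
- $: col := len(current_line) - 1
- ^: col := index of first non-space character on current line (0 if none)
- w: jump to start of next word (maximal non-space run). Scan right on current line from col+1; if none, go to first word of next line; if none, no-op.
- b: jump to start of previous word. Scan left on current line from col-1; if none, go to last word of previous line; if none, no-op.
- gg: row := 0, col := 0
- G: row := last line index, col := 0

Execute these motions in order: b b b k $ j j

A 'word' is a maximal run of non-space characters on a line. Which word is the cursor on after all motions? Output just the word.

After 1 (b): row=0 col=0 char='g'
After 2 (b): row=0 col=0 char='g'
After 3 (b): row=0 col=0 char='g'
After 4 (k): row=0 col=0 char='g'
After 5 ($): row=0 col=12 char='g'
After 6 (j): row=1 col=7 char='x'
After 7 (j): row=2 col=7 char='e'

Answer: one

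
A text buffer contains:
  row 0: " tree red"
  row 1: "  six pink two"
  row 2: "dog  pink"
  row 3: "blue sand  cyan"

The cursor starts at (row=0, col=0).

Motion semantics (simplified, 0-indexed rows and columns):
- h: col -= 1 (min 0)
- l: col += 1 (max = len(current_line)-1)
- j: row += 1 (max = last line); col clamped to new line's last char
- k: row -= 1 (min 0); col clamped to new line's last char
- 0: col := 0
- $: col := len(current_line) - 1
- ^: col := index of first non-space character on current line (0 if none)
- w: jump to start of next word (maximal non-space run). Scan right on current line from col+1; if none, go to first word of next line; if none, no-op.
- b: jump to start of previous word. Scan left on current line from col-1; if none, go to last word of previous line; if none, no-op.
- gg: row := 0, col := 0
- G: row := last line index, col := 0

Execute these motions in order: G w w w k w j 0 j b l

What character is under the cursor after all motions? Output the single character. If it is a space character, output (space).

After 1 (G): row=3 col=0 char='b'
After 2 (w): row=3 col=5 char='s'
After 3 (w): row=3 col=11 char='c'
After 4 (w): row=3 col=11 char='c'
After 5 (k): row=2 col=8 char='k'
After 6 (w): row=3 col=0 char='b'
After 7 (j): row=3 col=0 char='b'
After 8 (0): row=3 col=0 char='b'
After 9 (j): row=3 col=0 char='b'
After 10 (b): row=2 col=5 char='p'
After 11 (l): row=2 col=6 char='i'

Answer: i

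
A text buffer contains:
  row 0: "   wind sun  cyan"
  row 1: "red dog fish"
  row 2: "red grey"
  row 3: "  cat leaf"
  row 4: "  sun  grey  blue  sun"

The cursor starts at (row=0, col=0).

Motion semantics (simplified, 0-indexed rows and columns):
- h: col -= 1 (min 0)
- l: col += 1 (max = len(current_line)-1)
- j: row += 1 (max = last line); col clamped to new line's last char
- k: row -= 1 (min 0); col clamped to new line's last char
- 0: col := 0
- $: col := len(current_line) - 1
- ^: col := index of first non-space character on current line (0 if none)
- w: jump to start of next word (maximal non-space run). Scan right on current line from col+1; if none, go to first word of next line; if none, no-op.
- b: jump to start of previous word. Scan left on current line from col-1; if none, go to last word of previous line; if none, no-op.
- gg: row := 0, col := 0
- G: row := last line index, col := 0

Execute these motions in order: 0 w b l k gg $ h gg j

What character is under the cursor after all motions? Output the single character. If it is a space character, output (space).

Answer: r

Derivation:
After 1 (0): row=0 col=0 char='_'
After 2 (w): row=0 col=3 char='w'
After 3 (b): row=0 col=3 char='w'
After 4 (l): row=0 col=4 char='i'
After 5 (k): row=0 col=4 char='i'
After 6 (gg): row=0 col=0 char='_'
After 7 ($): row=0 col=16 char='n'
After 8 (h): row=0 col=15 char='a'
After 9 (gg): row=0 col=0 char='_'
After 10 (j): row=1 col=0 char='r'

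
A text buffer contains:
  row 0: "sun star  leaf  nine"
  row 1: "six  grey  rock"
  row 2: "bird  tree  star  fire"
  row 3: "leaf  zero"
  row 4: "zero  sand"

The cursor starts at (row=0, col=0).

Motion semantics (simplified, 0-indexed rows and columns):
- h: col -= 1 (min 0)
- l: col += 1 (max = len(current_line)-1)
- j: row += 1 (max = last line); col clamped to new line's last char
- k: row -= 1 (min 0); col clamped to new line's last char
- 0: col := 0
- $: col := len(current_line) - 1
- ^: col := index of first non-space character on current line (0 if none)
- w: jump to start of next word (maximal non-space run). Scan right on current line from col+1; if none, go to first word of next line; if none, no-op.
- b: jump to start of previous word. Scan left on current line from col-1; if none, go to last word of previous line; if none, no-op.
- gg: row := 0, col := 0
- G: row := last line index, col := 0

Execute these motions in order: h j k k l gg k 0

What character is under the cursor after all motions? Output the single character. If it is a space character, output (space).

Answer: s

Derivation:
After 1 (h): row=0 col=0 char='s'
After 2 (j): row=1 col=0 char='s'
After 3 (k): row=0 col=0 char='s'
After 4 (k): row=0 col=0 char='s'
After 5 (l): row=0 col=1 char='u'
After 6 (gg): row=0 col=0 char='s'
After 7 (k): row=0 col=0 char='s'
After 8 (0): row=0 col=0 char='s'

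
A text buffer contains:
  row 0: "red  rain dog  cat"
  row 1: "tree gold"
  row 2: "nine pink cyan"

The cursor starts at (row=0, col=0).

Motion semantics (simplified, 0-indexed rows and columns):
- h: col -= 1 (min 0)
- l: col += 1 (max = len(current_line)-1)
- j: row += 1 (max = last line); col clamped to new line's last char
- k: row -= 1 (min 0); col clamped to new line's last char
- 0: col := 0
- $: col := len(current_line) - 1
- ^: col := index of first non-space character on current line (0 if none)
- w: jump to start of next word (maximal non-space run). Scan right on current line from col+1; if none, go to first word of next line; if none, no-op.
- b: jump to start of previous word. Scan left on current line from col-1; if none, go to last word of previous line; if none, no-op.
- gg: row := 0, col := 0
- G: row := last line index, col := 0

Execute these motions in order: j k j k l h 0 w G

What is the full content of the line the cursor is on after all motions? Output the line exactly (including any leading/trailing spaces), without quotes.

Answer: nine pink cyan

Derivation:
After 1 (j): row=1 col=0 char='t'
After 2 (k): row=0 col=0 char='r'
After 3 (j): row=1 col=0 char='t'
After 4 (k): row=0 col=0 char='r'
After 5 (l): row=0 col=1 char='e'
After 6 (h): row=0 col=0 char='r'
After 7 (0): row=0 col=0 char='r'
After 8 (w): row=0 col=5 char='r'
After 9 (G): row=2 col=0 char='n'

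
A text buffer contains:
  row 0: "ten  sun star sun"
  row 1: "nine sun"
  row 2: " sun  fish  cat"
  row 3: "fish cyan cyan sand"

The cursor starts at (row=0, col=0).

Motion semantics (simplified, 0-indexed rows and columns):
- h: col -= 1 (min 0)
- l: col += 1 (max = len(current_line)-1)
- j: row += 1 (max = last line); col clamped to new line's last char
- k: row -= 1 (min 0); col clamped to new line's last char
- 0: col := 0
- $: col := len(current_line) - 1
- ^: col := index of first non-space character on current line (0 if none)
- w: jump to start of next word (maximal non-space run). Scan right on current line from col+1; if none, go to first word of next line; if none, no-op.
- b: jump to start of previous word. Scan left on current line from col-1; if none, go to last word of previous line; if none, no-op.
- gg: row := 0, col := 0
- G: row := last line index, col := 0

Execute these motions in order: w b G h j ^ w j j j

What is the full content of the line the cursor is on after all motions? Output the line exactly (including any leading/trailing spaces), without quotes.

After 1 (w): row=0 col=5 char='s'
After 2 (b): row=0 col=0 char='t'
After 3 (G): row=3 col=0 char='f'
After 4 (h): row=3 col=0 char='f'
After 5 (j): row=3 col=0 char='f'
After 6 (^): row=3 col=0 char='f'
After 7 (w): row=3 col=5 char='c'
After 8 (j): row=3 col=5 char='c'
After 9 (j): row=3 col=5 char='c'
After 10 (j): row=3 col=5 char='c'

Answer: fish cyan cyan sand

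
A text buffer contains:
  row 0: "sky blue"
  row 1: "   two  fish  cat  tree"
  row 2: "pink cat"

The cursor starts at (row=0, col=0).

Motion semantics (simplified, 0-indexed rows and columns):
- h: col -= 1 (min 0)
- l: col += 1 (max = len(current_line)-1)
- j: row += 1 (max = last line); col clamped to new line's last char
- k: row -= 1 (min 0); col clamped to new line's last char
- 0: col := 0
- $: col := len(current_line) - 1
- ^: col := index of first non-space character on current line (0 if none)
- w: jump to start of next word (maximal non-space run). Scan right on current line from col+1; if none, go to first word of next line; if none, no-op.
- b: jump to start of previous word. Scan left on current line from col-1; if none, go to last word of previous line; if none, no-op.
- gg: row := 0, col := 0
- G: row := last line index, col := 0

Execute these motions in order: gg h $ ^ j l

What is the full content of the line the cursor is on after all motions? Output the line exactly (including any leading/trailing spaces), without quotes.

Answer:    two  fish  cat  tree

Derivation:
After 1 (gg): row=0 col=0 char='s'
After 2 (h): row=0 col=0 char='s'
After 3 ($): row=0 col=7 char='e'
After 4 (^): row=0 col=0 char='s'
After 5 (j): row=1 col=0 char='_'
After 6 (l): row=1 col=1 char='_'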